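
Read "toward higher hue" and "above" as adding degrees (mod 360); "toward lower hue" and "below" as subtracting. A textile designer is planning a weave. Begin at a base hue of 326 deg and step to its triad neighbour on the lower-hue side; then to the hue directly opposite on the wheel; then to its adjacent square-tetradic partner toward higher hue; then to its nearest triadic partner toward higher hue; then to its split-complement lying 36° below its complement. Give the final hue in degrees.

triadic ↓ −120°: 326 − 120 = 206°
complement +180°: 206 + 180 = 386 → 386 − 360 = 26°
square ↑ +90°: 26 + 90 = 116°
triadic ↑ +120°: 116 + 120 = 236°
split-comp 36° ↓ +144°: 236 + 144 = 380 → 380 − 360 = 20°

20°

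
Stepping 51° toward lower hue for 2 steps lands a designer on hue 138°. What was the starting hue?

240°

2 steps of 51° (toward lower hue) give a net shift of −102°.
Start = end − shift: 138 + 102 = 240°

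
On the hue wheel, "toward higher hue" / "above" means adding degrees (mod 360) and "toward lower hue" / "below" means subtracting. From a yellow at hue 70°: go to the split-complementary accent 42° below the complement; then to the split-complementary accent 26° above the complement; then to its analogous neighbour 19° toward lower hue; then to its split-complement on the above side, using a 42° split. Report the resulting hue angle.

257°

+138° (split-comp 42° ↓): 70 + 138 = 208°
+206° (split-comp 26° ↑): 208 + 206 = 414 → 414 − 360 = 54°
−19° (analog 19° ↓): 54 − 19 = 35°
+222° (split-comp 42° ↑): 35 + 222 = 257°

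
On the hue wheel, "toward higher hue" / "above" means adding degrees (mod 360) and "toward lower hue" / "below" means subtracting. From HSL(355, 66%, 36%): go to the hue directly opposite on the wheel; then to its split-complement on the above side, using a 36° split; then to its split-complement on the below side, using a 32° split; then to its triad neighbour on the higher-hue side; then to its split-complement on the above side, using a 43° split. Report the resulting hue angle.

162°

complement +180°: 355 + 180 = 535 → 535 − 360 = 175°
split-comp 36° ↑ +216°: 175 + 216 = 391 → 391 − 360 = 31°
split-comp 32° ↓ +148°: 31 + 148 = 179°
triadic ↑ +120°: 179 + 120 = 299°
split-comp 43° ↑ +223°: 299 + 223 = 522 → 522 − 360 = 162°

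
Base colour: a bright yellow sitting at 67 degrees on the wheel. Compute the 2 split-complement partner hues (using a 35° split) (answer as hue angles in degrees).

212° and 282°

Split-complementary hues sit 35° either side of the complement.
Complement of 67 degrees: 67 + 180 = 247°
247 − 35 = 212°
247 + 35 = 282°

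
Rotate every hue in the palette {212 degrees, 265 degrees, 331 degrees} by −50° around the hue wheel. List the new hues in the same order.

212 − 50 = 162°
265 − 50 = 215°
331 − 50 = 281°

162°, 215°, 281°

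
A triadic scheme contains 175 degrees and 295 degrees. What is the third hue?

A triad spaces three hues 120° apart.
The full set is {55°, 175°, 295°}.

55°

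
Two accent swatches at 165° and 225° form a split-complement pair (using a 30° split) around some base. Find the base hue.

15°

The accents sit 30° either side of the complement, so the complement is their short-arc midpoint on the wheel.
Short-arc midpoint of 165° and 225°: 195°.
Base is 180° from the complement: 195 − 180 = 15°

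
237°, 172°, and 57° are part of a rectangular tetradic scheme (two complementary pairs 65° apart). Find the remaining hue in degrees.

A rectangular tetradic uses two complementary pairs 65° apart: offsets 0°, 65°, 180°, 245°.
Among {57°, 172°, 237°}, 237° and 57° are a 180° pair.
The remaining hue 172° needs its own complement: 172 + 180 = 352°

352°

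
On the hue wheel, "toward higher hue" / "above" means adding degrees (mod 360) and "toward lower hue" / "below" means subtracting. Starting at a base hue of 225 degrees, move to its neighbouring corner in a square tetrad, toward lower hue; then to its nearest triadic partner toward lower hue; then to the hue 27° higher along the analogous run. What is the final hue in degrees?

42°

−90° (square ↓): 225 − 90 = 135°
−120° (triadic ↓): 135 − 120 = 15°
+27° (analog 27° ↑): 15 + 27 = 42°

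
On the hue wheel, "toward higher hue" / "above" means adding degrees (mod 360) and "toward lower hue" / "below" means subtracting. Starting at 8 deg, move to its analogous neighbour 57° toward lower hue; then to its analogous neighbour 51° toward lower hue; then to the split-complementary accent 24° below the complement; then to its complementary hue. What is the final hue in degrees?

236°

8 − 57 = -49 → -49 + 360 = 311°   (analog 57° ↓)
311 − 51 = 260°   (analog 51° ↓)
260 + 156 = 416 → 416 − 360 = 56°   (split-comp 24° ↓)
56 + 180 = 236°   (complement)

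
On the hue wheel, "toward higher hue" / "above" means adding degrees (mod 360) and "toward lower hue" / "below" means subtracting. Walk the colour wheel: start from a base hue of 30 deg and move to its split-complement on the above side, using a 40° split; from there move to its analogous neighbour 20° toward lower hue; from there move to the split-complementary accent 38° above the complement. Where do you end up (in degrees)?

88°

30 + 220 = 250°   (split-comp 40° ↑)
250 − 20 = 230°   (analog 20° ↓)
230 + 218 = 448 → 448 − 360 = 88°   (split-comp 38° ↑)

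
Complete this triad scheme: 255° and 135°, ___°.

A triad places three hues 120° apart.
The full set through 135° is {15°, 135°, 255°}.
Given {135°, 255°}, the missing hue is 15°.

15°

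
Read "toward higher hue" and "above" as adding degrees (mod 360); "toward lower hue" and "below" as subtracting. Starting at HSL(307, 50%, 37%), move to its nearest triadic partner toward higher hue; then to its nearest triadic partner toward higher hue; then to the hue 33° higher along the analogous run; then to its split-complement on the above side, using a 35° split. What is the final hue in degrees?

307 + 120 = 427 → 427 − 360 = 67°   (triadic ↑)
67 + 120 = 187°   (triadic ↑)
187 + 33 = 220°   (analog 33° ↑)
220 + 215 = 435 → 435 − 360 = 75°   (split-comp 35° ↑)

75°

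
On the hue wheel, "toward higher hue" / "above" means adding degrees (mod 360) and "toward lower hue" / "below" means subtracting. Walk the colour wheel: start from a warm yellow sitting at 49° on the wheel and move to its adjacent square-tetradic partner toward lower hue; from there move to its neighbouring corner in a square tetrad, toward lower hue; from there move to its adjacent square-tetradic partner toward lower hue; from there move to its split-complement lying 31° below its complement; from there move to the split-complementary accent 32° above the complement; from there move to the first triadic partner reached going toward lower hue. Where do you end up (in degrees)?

−90° (square ↓): 49 − 90 = -41 → -41 + 360 = 319°
−90° (square ↓): 319 − 90 = 229°
−90° (square ↓): 229 − 90 = 139°
+149° (split-comp 31° ↓): 139 + 149 = 288°
+212° (split-comp 32° ↑): 288 + 212 = 500 → 500 − 360 = 140°
−120° (triadic ↓): 140 − 120 = 20°

20°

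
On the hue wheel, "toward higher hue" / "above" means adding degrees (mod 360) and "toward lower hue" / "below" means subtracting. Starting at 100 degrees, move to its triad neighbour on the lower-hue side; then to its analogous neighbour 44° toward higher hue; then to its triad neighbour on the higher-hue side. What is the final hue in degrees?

144°

100 − 120 = -20 → -20 + 360 = 340°   (triadic ↓)
340 + 44 = 384 → 384 − 360 = 24°   (analog 44° ↑)
24 + 120 = 144°   (triadic ↑)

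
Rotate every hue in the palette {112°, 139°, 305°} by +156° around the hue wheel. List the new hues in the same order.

112 + 156 = 268°
139 + 156 = 295°
305 + 156 = 461 → 461 − 360 = 101°

268°, 295°, 101°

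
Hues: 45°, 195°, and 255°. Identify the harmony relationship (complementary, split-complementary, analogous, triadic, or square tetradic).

split-complementary

Sort the hues: 45°, 195°, 255°.
Successive gaps around the wheel: 150°, 60°, 150°.
Two 150° gaps and one 60° gap — a base hue opposite a pair of accents 30° either side of its complement — is the split-complementary pattern.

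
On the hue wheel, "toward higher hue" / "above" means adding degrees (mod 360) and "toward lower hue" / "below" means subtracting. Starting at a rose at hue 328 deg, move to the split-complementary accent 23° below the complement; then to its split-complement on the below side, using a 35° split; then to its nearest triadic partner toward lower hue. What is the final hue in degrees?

split-comp 23° ↓ +157°: 328 + 157 = 485 → 485 − 360 = 125°
split-comp 35° ↓ +145°: 125 + 145 = 270°
triadic ↓ −120°: 270 − 120 = 150°

150°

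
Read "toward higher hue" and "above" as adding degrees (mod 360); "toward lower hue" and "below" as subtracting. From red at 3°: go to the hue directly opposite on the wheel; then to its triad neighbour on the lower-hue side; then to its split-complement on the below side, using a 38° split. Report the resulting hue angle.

205°

complement +180°: 3 + 180 = 183°
triadic ↓ −120°: 183 − 120 = 63°
split-comp 38° ↓ +142°: 63 + 142 = 205°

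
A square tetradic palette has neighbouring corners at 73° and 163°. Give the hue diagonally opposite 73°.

253°

A square tetradic scheme places four hues 90° apart; opposite corners are 180° apart.
73 + 180 = 253°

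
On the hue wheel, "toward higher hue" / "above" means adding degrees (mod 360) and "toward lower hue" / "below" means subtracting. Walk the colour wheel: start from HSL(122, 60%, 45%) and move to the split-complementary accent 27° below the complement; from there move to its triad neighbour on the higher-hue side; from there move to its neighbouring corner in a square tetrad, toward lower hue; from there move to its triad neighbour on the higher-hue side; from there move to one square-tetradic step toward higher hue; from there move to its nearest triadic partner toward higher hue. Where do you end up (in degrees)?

122 + 153 = 275°   (split-comp 27° ↓)
275 + 120 = 395 → 395 − 360 = 35°   (triadic ↑)
35 − 90 = -55 → -55 + 360 = 305°   (square ↓)
305 + 120 = 425 → 425 − 360 = 65°   (triadic ↑)
65 + 90 = 155°   (square ↑)
155 + 120 = 275°   (triadic ↑)

275°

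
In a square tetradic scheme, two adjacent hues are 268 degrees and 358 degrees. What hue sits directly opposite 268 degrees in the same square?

A square tetradic scheme places four hues 90° apart; opposite corners are 180° apart.
268 + 180 = 448 → 448 − 360 = 88°

88°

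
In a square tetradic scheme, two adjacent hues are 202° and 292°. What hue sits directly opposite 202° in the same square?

22°

A square tetradic scheme places four hues 90° apart; opposite corners are 180° apart.
202 + 180 = 382 → 382 − 360 = 22°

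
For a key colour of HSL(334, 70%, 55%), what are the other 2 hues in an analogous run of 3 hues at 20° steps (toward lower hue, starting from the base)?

Analogous hues sit every 20° along the wheel.
334 − 20 = 314°
334 − 40 = 294°

314° and 294°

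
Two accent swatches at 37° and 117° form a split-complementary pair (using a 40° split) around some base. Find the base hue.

The accents sit 40° either side of the complement, so the complement is their short-arc midpoint on the wheel.
Short-arc midpoint of 37° and 117°: 77°.
Base is 180° from the complement: 77 − 180 = -103 → -103 + 360 = 257°

257°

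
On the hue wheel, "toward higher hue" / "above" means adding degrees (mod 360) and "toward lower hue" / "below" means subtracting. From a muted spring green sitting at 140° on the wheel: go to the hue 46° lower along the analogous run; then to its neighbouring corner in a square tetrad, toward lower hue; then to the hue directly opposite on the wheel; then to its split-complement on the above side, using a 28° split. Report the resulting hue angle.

32°

140 − 46 = 94°   (analog 46° ↓)
94 − 90 = 4°   (square ↓)
4 + 180 = 184°   (complement)
184 + 208 = 392 → 392 − 360 = 32°   (split-comp 28° ↑)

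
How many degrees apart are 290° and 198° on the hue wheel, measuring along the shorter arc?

92°

|290 − 198| = 92.
92 ≤ 180, so the shorter arc is 92°.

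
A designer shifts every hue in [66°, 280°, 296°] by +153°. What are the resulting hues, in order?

219°, 73°, 89°

66 + 153 = 219°
280 + 153 = 433 → 433 − 360 = 73°
296 + 153 = 449 → 449 − 360 = 89°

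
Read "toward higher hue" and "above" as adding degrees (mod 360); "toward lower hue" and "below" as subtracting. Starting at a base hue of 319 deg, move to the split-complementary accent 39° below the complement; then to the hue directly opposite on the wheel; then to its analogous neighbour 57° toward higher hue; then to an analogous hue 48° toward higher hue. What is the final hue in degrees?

319 + 141 = 460 → 460 − 360 = 100°   (split-comp 39° ↓)
100 + 180 = 280°   (complement)
280 + 57 = 337°   (analog 57° ↑)
337 + 48 = 385 → 385 − 360 = 25°   (analog 48° ↑)

25°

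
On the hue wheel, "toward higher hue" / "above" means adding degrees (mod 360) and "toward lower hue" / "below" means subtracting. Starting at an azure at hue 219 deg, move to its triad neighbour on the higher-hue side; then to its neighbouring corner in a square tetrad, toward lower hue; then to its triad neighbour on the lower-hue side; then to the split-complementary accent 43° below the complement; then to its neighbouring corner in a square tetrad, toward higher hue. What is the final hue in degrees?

+120° (triadic ↑): 219 + 120 = 339°
−90° (square ↓): 339 − 90 = 249°
−120° (triadic ↓): 249 − 120 = 129°
+137° (split-comp 43° ↓): 129 + 137 = 266°
+90° (square ↑): 266 + 90 = 356°

356°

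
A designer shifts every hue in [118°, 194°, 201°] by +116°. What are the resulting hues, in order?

234°, 310°, 317°

118 + 116 = 234°
194 + 116 = 310°
201 + 116 = 317°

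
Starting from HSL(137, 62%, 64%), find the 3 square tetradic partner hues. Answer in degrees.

A square tetradic scheme places four hues every 90°.
137 + 90 = 227°
137 + 180 = 317°
137 + 270 = 407 → 407 − 360 = 47°

227°, 317° and 47°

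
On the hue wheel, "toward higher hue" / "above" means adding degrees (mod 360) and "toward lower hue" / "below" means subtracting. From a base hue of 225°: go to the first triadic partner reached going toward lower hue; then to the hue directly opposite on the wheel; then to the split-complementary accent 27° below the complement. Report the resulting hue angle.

triadic ↓ −120°: 225 − 120 = 105°
complement +180°: 105 + 180 = 285°
split-comp 27° ↓ +153°: 285 + 153 = 438 → 438 − 360 = 78°

78°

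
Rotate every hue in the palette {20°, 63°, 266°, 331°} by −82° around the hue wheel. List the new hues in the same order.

20 − 82 = -62 → -62 + 360 = 298°
63 − 82 = -19 → -19 + 360 = 341°
266 − 82 = 184°
331 − 82 = 249°

298°, 341°, 184°, 249°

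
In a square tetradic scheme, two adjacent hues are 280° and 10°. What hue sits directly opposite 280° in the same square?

A square tetradic scheme places four hues 90° apart; opposite corners are 180° apart.
280 + 180 = 460 → 460 − 360 = 100°

100°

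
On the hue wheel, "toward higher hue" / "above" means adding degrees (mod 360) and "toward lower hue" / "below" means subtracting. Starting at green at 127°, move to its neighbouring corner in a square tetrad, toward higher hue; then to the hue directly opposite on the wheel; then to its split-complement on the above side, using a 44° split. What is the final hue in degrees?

127 + 90 = 217°   (square ↑)
217 + 180 = 397 → 397 − 360 = 37°   (complement)
37 + 224 = 261°   (split-comp 44° ↑)

261°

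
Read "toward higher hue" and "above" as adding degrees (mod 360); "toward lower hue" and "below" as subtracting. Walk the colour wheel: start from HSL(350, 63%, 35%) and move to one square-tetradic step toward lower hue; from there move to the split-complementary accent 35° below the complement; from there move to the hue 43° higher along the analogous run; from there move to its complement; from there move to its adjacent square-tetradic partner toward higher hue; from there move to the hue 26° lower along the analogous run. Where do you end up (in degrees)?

332°

−90° (square ↓): 350 − 90 = 260°
+145° (split-comp 35° ↓): 260 + 145 = 405 → 405 − 360 = 45°
+43° (analog 43° ↑): 45 + 43 = 88°
+180° (complement): 88 + 180 = 268°
+90° (square ↑): 268 + 90 = 358°
−26° (analog 26° ↓): 358 − 26 = 332°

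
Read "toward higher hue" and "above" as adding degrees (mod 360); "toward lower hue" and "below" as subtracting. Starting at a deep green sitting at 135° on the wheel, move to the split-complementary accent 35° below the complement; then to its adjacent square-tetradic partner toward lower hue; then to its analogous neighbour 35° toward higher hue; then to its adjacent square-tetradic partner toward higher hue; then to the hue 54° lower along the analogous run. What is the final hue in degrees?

261°

split-comp 35° ↓ +145°: 135 + 145 = 280°
square ↓ −90°: 280 − 90 = 190°
analog 35° ↑ +35°: 190 + 35 = 225°
square ↑ +90°: 225 + 90 = 315°
analog 54° ↓ −54°: 315 − 54 = 261°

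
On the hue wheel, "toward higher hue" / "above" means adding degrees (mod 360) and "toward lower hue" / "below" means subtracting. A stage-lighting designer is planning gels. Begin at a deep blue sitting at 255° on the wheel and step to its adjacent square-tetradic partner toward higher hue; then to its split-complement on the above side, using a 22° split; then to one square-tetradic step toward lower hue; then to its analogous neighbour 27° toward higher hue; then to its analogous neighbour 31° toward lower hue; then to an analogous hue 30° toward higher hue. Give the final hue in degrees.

+90° (square ↑): 255 + 90 = 345°
+202° (split-comp 22° ↑): 345 + 202 = 547 → 547 − 360 = 187°
−90° (square ↓): 187 − 90 = 97°
+27° (analog 27° ↑): 97 + 27 = 124°
−31° (analog 31° ↓): 124 − 31 = 93°
+30° (analog 30° ↑): 93 + 30 = 123°

123°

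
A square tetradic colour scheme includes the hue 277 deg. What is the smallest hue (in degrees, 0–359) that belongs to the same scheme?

7°

A square tetradic scheme places four hues every 90°.
The full set through 277° is {7°, 97°, 187°, 277°}.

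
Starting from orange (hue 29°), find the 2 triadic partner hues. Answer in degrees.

149° and 269°

A triad places three hues 120° apart.
29 + 120 = 149°
29 + 240 = 269°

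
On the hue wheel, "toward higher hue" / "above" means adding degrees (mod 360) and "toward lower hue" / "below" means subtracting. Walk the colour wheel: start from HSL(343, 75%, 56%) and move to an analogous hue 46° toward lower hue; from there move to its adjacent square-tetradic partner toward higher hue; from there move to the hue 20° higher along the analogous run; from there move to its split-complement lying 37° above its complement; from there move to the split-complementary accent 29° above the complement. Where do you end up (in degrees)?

113°

343 − 46 = 297°   (analog 46° ↓)
297 + 90 = 387 → 387 − 360 = 27°   (square ↑)
27 + 20 = 47°   (analog 20° ↑)
47 + 217 = 264°   (split-comp 37° ↑)
264 + 209 = 473 → 473 − 360 = 113°   (split-comp 29° ↑)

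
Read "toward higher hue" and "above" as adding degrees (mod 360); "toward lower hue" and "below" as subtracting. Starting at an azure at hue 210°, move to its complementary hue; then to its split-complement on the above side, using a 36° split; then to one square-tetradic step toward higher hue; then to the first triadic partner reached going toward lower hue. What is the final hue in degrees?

216°

complement +180°: 210 + 180 = 390 → 390 − 360 = 30°
split-comp 36° ↑ +216°: 30 + 216 = 246°
square ↑ +90°: 246 + 90 = 336°
triadic ↓ −120°: 336 − 120 = 216°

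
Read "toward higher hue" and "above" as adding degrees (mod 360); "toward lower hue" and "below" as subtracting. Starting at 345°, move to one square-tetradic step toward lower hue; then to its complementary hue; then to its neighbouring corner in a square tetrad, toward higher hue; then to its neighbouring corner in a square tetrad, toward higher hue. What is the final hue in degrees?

345 − 90 = 255°   (square ↓)
255 + 180 = 435 → 435 − 360 = 75°   (complement)
75 + 90 = 165°   (square ↑)
165 + 90 = 255°   (square ↑)

255°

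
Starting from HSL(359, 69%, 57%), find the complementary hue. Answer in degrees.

179°

The complement sits 180° across the wheel.
359 + 180 = 539 → 539 − 360 = 179°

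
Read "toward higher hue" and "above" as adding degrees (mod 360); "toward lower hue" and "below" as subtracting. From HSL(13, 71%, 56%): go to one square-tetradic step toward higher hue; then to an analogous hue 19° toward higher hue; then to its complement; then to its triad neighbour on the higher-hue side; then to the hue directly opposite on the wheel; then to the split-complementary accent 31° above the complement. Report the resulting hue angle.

+90° (square ↑): 13 + 90 = 103°
+19° (analog 19° ↑): 103 + 19 = 122°
+180° (complement): 122 + 180 = 302°
+120° (triadic ↑): 302 + 120 = 422 → 422 − 360 = 62°
+180° (complement): 62 + 180 = 242°
+211° (split-comp 31° ↑): 242 + 211 = 453 → 453 − 360 = 93°

93°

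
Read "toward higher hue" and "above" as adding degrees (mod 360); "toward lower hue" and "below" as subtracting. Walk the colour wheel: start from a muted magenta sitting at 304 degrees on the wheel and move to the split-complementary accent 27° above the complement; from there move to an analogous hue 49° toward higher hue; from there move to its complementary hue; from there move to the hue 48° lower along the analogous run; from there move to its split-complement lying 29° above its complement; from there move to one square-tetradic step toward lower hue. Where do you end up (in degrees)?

91°

304 + 207 = 511 → 511 − 360 = 151°   (split-comp 27° ↑)
151 + 49 = 200°   (analog 49° ↑)
200 + 180 = 380 → 380 − 360 = 20°   (complement)
20 − 48 = -28 → -28 + 360 = 332°   (analog 48° ↓)
332 + 209 = 541 → 541 − 360 = 181°   (split-comp 29° ↑)
181 − 90 = 91°   (square ↓)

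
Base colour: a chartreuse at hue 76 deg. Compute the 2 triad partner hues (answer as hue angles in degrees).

76 + 120 = 196°
76 + 240 = 316°

196° and 316°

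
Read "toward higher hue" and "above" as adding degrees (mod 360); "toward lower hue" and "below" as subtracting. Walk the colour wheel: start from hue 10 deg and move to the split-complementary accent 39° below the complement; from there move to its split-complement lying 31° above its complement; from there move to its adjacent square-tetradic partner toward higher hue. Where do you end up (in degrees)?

92°

split-comp 39° ↓ +141°: 10 + 141 = 151°
split-comp 31° ↑ +211°: 151 + 211 = 362 → 362 − 360 = 2°
square ↑ +90°: 2 + 90 = 92°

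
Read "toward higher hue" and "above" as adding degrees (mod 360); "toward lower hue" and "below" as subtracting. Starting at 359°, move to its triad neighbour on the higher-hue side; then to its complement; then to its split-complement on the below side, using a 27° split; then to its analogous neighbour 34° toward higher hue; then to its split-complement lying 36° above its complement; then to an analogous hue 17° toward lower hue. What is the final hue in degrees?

325°

+120° (triadic ↑): 359 + 120 = 479 → 479 − 360 = 119°
+180° (complement): 119 + 180 = 299°
+153° (split-comp 27° ↓): 299 + 153 = 452 → 452 − 360 = 92°
+34° (analog 34° ↑): 92 + 34 = 126°
+216° (split-comp 36° ↑): 126 + 216 = 342°
−17° (analog 17° ↓): 342 − 17 = 325°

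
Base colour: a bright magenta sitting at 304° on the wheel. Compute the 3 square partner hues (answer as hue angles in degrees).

A square tetradic scheme places four hues every 90°.
304 + 90 = 394 → 394 − 360 = 34°
304 + 180 = 484 → 484 − 360 = 124°
304 + 270 = 574 → 574 − 360 = 214°

34°, 124°, 214°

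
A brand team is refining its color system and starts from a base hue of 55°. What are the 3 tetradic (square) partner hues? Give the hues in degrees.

A square tetradic scheme places four hues every 90°.
55 + 90 = 145°
55 + 180 = 235°
55 + 270 = 325°

145°, 235°, 325°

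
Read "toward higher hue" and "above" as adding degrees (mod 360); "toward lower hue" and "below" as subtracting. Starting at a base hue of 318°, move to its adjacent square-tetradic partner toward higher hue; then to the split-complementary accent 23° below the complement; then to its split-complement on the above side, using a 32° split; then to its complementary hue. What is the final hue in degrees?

square ↑ +90°: 318 + 90 = 408 → 408 − 360 = 48°
split-comp 23° ↓ +157°: 48 + 157 = 205°
split-comp 32° ↑ +212°: 205 + 212 = 417 → 417 − 360 = 57°
complement +180°: 57 + 180 = 237°

237°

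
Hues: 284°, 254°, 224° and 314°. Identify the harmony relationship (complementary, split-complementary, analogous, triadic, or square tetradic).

Sort the hues: 224°, 254°, 284°, 314°.
Successive gaps around the wheel: 30°, 30°, 30°, 270°.
A run of hues at equal small steps (30°) with one large closing gap is an analogous group.

analogous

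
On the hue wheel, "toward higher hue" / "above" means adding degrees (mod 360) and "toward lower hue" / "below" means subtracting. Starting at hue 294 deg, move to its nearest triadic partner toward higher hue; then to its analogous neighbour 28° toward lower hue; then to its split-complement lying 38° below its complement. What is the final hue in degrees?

triadic ↑ +120°: 294 + 120 = 414 → 414 − 360 = 54°
analog 28° ↓ −28°: 54 − 28 = 26°
split-comp 38° ↓ +142°: 26 + 142 = 168°

168°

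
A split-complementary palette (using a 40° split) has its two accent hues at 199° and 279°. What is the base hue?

The accents sit 40° either side of the complement, so the complement is their short-arc midpoint on the wheel.
Short-arc midpoint of 199° and 279°: 239°.
Base is 180° from the complement: 239 − 180 = 59°

59°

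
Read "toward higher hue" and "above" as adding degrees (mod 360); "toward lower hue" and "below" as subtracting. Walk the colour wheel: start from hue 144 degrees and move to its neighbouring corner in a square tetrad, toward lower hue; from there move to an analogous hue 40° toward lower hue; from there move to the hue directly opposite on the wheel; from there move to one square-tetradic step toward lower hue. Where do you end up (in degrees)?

104°

−90° (square ↓): 144 − 90 = 54°
−40° (analog 40° ↓): 54 − 40 = 14°
+180° (complement): 14 + 180 = 194°
−90° (square ↓): 194 − 90 = 104°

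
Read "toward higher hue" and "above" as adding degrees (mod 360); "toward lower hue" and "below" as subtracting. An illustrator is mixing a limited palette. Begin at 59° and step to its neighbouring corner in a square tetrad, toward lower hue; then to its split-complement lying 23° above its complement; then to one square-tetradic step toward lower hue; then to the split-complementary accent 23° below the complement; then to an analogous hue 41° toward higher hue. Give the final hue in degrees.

280°

square ↓ −90°: 59 − 90 = -31 → -31 + 360 = 329°
split-comp 23° ↑ +203°: 329 + 203 = 532 → 532 − 360 = 172°
square ↓ −90°: 172 − 90 = 82°
split-comp 23° ↓ +157°: 82 + 157 = 239°
analog 41° ↑ +41°: 239 + 41 = 280°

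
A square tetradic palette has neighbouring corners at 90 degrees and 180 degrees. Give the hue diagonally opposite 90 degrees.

270°

A square tetradic scheme places four hues 90° apart; opposite corners are 180° apart.
90 + 180 = 270°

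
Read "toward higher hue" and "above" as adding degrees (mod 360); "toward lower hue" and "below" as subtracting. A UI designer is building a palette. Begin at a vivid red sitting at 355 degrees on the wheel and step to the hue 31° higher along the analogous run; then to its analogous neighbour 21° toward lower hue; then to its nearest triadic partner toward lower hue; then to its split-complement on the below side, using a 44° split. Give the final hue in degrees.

21°

+31° (analog 31° ↑): 355 + 31 = 386 → 386 − 360 = 26°
−21° (analog 21° ↓): 26 − 21 = 5°
−120° (triadic ↓): 5 − 120 = -115 → -115 + 360 = 245°
+136° (split-comp 44° ↓): 245 + 136 = 381 → 381 − 360 = 21°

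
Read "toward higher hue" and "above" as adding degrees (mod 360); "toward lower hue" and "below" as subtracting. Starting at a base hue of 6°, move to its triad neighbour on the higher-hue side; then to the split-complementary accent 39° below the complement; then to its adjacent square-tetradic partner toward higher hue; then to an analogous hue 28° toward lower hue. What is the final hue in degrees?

6 + 120 = 126°   (triadic ↑)
126 + 141 = 267°   (split-comp 39° ↓)
267 + 90 = 357°   (square ↑)
357 − 28 = 329°   (analog 28° ↓)

329°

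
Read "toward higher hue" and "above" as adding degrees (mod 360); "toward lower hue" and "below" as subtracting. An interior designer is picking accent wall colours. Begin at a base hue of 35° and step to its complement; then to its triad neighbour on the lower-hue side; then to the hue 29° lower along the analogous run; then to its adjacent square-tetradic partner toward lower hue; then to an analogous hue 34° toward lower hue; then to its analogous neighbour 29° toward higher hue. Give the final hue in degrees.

complement +180°: 35 + 180 = 215°
triadic ↓ −120°: 215 − 120 = 95°
analog 29° ↓ −29°: 95 − 29 = 66°
square ↓ −90°: 66 − 90 = -24 → -24 + 360 = 336°
analog 34° ↓ −34°: 336 − 34 = 302°
analog 29° ↑ +29°: 302 + 29 = 331°

331°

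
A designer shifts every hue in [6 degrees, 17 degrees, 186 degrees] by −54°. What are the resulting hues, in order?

312°, 323°, 132°

6 − 54 = -48 → -48 + 360 = 312°
17 − 54 = -37 → -37 + 360 = 323°
186 − 54 = 132°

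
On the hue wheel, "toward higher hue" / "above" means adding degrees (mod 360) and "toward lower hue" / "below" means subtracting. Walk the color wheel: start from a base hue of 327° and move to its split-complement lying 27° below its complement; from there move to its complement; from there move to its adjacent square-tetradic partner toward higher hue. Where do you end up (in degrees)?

+153° (split-comp 27° ↓): 327 + 153 = 480 → 480 − 360 = 120°
+180° (complement): 120 + 180 = 300°
+90° (square ↑): 300 + 90 = 390 → 390 − 360 = 30°

30°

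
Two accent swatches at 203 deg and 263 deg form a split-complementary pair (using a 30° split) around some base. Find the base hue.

The accents sit 30° either side of the complement, so the complement is their short-arc midpoint on the wheel.
Short-arc midpoint of 203° and 263°: 233°.
Base is 180° from the complement: 233 − 180 = 53°

53°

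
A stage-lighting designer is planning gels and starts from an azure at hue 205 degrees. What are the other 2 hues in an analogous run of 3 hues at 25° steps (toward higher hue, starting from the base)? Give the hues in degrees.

230° and 255°

205 + 25 = 230°
205 + 50 = 255°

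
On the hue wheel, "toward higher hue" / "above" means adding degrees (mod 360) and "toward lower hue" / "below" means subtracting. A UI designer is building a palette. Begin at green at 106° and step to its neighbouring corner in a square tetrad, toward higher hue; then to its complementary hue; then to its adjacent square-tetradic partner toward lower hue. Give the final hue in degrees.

+90° (square ↑): 106 + 90 = 196°
+180° (complement): 196 + 180 = 376 → 376 − 360 = 16°
−90° (square ↓): 16 − 90 = -74 → -74 + 360 = 286°

286°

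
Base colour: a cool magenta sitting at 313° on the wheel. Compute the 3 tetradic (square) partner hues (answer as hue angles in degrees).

43°, 133° and 223°

A square tetradic scheme places four hues every 90°.
313 + 90 = 403 → 403 − 360 = 43°
313 + 180 = 493 → 493 − 360 = 133°
313 + 270 = 583 → 583 − 360 = 223°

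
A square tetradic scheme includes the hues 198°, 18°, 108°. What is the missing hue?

A square tetradic scheme places four hues every 90°.
The full set through 18° is {18°, 108°, 198°, 288°}.
Given {18°, 108°, 198°}, the missing hue is 288°.

288°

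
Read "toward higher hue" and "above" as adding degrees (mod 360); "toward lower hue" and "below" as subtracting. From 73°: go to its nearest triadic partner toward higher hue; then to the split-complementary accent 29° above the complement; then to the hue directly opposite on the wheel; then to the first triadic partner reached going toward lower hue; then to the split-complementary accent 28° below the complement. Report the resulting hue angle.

triadic ↑ +120°: 73 + 120 = 193°
split-comp 29° ↑ +209°: 193 + 209 = 402 → 402 − 360 = 42°
complement +180°: 42 + 180 = 222°
triadic ↓ −120°: 222 − 120 = 102°
split-comp 28° ↓ +152°: 102 + 152 = 254°

254°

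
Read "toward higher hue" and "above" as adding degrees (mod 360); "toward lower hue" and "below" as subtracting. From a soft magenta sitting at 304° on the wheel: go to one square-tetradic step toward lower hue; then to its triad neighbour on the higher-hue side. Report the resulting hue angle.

334°

−90° (square ↓): 304 − 90 = 214°
+120° (triadic ↑): 214 + 120 = 334°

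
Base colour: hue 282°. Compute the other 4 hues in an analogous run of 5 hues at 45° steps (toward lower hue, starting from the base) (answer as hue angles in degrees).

Analogous hues sit every 45° along the wheel.
282 − 45 = 237°
282 − 90 = 192°
282 − 135 = 147°
282 − 180 = 102°

237°, 192°, 147°, and 102°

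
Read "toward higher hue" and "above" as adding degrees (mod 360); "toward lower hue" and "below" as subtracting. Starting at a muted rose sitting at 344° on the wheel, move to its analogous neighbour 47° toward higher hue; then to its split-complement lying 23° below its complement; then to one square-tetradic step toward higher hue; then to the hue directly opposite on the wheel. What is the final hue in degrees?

98°

344 + 47 = 391 → 391 − 360 = 31°   (analog 47° ↑)
31 + 157 = 188°   (split-comp 23° ↓)
188 + 90 = 278°   (square ↑)
278 + 180 = 458 → 458 − 360 = 98°   (complement)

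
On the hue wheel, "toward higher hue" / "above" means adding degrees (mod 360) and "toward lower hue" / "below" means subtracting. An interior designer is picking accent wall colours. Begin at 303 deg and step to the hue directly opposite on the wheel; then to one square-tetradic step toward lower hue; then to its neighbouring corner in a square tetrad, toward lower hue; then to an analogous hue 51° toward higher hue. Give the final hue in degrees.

303 + 180 = 483 → 483 − 360 = 123°   (complement)
123 − 90 = 33°   (square ↓)
33 − 90 = -57 → -57 + 360 = 303°   (square ↓)
303 + 51 = 354°   (analog 51° ↑)

354°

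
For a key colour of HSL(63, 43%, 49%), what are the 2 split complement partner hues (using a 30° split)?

213° and 273°

Split-complementary hues sit 30° either side of the complement.
Complement of 63°: 63 + 180 = 243°
243 − 30 = 213°
243 + 30 = 273°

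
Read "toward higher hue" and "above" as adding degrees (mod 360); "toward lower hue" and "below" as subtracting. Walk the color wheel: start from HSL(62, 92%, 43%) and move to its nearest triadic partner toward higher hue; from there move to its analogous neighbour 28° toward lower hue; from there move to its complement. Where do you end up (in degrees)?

triadic ↑ +120°: 62 + 120 = 182°
analog 28° ↓ −28°: 182 − 28 = 154°
complement +180°: 154 + 180 = 334°

334°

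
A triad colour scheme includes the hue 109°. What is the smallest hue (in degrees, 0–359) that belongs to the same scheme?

109°

A triad places three hues 120° apart.
The full set through 109° is {109°, 229°, 349°}.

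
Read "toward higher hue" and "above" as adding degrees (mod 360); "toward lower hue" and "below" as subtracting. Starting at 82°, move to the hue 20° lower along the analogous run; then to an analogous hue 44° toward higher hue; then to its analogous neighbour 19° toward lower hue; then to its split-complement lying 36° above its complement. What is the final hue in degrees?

−20° (analog 20° ↓): 82 − 20 = 62°
+44° (analog 44° ↑): 62 + 44 = 106°
−19° (analog 19° ↓): 106 − 19 = 87°
+216° (split-comp 36° ↑): 87 + 216 = 303°

303°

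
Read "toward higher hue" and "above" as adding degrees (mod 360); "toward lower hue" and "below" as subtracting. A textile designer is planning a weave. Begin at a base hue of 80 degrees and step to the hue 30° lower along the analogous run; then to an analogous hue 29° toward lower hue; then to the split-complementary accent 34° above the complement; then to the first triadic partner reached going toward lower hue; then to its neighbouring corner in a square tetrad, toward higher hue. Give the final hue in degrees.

205°

80 − 30 = 50°   (analog 30° ↓)
50 − 29 = 21°   (analog 29° ↓)
21 + 214 = 235°   (split-comp 34° ↑)
235 − 120 = 115°   (triadic ↓)
115 + 90 = 205°   (square ↑)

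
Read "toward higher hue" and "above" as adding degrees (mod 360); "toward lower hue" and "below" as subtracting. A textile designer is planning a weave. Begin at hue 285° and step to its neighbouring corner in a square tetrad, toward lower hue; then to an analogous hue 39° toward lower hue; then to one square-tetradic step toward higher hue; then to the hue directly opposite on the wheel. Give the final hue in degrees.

66°

square ↓ −90°: 285 − 90 = 195°
analog 39° ↓ −39°: 195 − 39 = 156°
square ↑ +90°: 156 + 90 = 246°
complement +180°: 246 + 180 = 426 → 426 − 360 = 66°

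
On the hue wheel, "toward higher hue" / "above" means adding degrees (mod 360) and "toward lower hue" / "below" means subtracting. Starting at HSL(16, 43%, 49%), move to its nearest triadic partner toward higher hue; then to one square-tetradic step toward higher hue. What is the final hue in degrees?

226°

16 + 120 = 136°   (triadic ↑)
136 + 90 = 226°   (square ↑)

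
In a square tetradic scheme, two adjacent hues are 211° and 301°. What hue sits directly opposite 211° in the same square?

31°

A square tetradic scheme places four hues 90° apart; opposite corners are 180° apart.
211 + 180 = 391 → 391 − 360 = 31°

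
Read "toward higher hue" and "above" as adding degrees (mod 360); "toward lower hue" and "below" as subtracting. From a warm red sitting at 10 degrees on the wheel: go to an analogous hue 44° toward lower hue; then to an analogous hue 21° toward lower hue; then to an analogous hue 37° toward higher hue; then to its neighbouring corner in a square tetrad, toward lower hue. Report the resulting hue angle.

252°

−44° (analog 44° ↓): 10 − 44 = -34 → -34 + 360 = 326°
−21° (analog 21° ↓): 326 − 21 = 305°
+37° (analog 37° ↑): 305 + 37 = 342°
−90° (square ↓): 342 − 90 = 252°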